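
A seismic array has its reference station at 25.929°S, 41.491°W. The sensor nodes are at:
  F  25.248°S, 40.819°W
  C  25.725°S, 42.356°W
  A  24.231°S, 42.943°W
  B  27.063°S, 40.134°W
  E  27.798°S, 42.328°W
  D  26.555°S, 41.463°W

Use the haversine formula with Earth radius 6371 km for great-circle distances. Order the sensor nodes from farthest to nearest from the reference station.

Distance from the reference station at 25.929°S, 41.491°W to each:
A 24.231°S, 42.943°W: 238.8 km
E 27.798°S, 42.328°W: 223.8 km
B 27.063°S, 40.134°W: 184.8 km
F 25.248°S, 40.819°W: 101.4 km
C 25.725°S, 42.356°W: 89.5 km
D 26.555°S, 41.463°W: 69.7 km

A, E, B, F, C, D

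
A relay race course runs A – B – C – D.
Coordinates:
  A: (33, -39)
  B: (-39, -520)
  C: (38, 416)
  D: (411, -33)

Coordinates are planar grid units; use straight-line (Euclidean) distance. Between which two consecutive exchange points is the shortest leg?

A–B

Leg distances:
A→B: 486.4
B→C: 939.2
C→D: 583.7
The shortest leg is A–B at 486.4.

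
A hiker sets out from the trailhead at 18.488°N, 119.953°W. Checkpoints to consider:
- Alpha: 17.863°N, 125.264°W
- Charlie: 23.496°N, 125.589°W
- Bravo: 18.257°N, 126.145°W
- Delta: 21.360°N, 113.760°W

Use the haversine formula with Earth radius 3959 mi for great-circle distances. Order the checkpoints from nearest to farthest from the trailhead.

Alpha, Bravo, Delta, Charlie

Distance from the trailhead at 18.488°N, 119.953°W to each:
Alpha 17.863°N, 125.264°W: 351.3 mi
Bravo 18.257°N, 126.145°W: 406.3 mi
Delta 21.360°N, 113.760°W: 448.5 mi
Charlie 23.496°N, 125.589°W: 501.8 mi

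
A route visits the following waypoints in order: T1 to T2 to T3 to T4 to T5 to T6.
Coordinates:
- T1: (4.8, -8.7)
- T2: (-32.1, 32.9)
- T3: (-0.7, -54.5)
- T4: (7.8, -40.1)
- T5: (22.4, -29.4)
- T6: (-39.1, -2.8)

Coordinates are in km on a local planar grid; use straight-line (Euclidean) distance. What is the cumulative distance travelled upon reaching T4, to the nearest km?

Leg distances:
T1→T2: 55.6 km  (cumulative 55.6 km)
T2→T3: 92.9 km  (cumulative 148.5 km)
T3→T4: 16.7 km  (cumulative 165.2 km)
Cumulative distance at T4 ≈ 165 km.

165 km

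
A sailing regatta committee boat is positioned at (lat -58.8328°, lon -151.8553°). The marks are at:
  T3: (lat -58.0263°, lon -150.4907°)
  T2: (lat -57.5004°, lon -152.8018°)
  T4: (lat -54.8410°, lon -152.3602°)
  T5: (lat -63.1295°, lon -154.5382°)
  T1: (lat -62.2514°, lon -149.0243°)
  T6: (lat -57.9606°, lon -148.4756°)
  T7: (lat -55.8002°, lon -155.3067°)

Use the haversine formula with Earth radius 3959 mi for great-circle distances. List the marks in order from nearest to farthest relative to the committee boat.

Distances from the committee boat:
T3 (lat -58.0263°, lon -150.4907°): 74.4 mi
T2 (lat -57.5004°, lon -152.8018°): 98.3 mi
T6 (lat -57.9606°, lon -148.4756°): 136.4 mi
T7 (lat -55.8002°, lon -155.3067°): 245.9 mi
T1 (lat -62.2514°, lon -149.0243°): 255.0 mi
T4 (lat -54.8410°, lon -152.3602°): 276.5 mi
T5 (lat -63.1295°, lon -154.5382°): 310.1 mi

T3, T2, T6, T7, T1, T4, T5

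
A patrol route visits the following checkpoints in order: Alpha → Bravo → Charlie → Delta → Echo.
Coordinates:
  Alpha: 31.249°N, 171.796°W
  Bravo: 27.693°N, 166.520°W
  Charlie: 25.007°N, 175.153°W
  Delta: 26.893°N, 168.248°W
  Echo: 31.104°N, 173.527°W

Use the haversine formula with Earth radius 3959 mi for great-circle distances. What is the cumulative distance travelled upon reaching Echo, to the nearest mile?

Leg distances:
Alpha→Bravo: 401.3 mi  (cumulative 401.3 mi)
Bravo→Charlie: 565.7 mi  (cumulative 967.0 mi)
Charlie→Delta: 448.3 mi  (cumulative 1415.2 mi)
Delta→Echo: 431.7 mi  (cumulative 1846.9 mi)
Cumulative distance at Echo ≈ 1847 mi.

1847 mi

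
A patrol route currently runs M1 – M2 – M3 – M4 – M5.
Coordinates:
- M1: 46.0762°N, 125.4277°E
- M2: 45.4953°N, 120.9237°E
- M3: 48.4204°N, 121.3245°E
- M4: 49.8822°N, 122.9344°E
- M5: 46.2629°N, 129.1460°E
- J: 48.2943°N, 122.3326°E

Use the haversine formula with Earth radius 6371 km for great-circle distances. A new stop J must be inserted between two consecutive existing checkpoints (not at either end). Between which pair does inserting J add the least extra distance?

between M3 and M4

Added distance for inserting J between each consecutive pair:
M1–M2: 313.9 km
M2–M3: 78.2 km
M3–M4: 57.4 km
M4–M5: 131.1 km
Smallest added distance is 57.4 km, inserting between M3 and M4.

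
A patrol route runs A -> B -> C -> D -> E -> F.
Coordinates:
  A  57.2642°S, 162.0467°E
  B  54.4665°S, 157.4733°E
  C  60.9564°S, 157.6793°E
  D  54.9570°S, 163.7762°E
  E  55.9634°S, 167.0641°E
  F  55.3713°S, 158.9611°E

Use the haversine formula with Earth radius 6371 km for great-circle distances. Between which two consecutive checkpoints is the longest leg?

Leg distances:
A→B: 422.0 km
B→C: 721.7 km
C→D: 757.2 km
D→E: 235.5 km
E→F: 512.1 km
The longest leg is C–D at 757.2 km.

C–D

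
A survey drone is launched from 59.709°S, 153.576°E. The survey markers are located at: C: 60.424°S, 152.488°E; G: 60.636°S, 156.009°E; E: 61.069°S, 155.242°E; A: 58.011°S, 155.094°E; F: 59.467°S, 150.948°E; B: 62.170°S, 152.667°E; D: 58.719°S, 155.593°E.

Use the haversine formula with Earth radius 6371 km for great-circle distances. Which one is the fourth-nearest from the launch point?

G

Distance to each, sorted:
C: 99.8 km
F: 150.3 km
D: 159.0 km
G: 169.5 km
E: 176.8 km
A: 208.0 km
B: 278.0 km
The fourth-nearest is G at 169.5 km.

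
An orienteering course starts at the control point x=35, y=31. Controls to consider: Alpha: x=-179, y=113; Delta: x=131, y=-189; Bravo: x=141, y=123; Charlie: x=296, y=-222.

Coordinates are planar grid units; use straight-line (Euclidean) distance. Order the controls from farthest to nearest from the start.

Charlie, Delta, Alpha, Bravo

Distances from the start:
Charlie x=296, y=-222: 363.5
Delta x=131, y=-189: 240.0
Alpha x=-179, y=113: 229.2
Bravo x=141, y=123: 140.4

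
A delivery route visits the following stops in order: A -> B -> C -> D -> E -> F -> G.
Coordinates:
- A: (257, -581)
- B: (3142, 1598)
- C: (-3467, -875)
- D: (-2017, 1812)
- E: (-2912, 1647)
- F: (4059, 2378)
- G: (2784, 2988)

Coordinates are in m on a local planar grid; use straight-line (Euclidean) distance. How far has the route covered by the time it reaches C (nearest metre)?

Leg distances:
A→B: 3615.4 m  (cumulative 3615.4 m)
B→C: 7056.5 m  (cumulative 10672.0 m)
Cumulative distance at C ≈ 10672 m.

10672 m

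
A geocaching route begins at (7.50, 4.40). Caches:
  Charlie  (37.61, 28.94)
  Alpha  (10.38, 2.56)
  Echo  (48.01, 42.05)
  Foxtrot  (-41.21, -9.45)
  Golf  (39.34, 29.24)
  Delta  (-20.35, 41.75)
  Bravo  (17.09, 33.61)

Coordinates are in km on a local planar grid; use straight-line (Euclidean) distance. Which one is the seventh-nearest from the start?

Echo

Distances from the start ((7.50, 4.40)):
Alpha: 3.4 km
Bravo: 30.7 km
Charlie: 38.8 km
Golf: 40.4 km
Delta: 46.6 km
Foxtrot: 50.6 km
Echo: 55.3 km
The seventh-nearest is Echo at 55.3 km.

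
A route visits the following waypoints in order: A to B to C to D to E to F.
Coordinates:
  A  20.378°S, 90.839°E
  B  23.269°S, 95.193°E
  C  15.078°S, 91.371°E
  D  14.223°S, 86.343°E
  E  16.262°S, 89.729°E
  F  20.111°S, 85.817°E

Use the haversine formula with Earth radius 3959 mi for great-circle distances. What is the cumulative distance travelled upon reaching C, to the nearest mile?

962 mi

Leg distances:
A→B: 343.3 mi  (cumulative 343.3 mi)
B→C: 618.4 mi  (cumulative 961.7 mi)
Cumulative distance at C ≈ 962 mi.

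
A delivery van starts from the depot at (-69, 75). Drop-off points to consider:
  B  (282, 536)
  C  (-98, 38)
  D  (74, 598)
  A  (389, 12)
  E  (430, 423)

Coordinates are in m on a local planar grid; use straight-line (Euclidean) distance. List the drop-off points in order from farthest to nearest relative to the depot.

E, B, D, A, C

Computing each straight-line distance from (-69, 75):
E (430, 423): 608.4 m
B (282, 536): 579.4 m
D (74, 598): 542.2 m
A (389, 12): 462.3 m
C (-98, 38): 47.0 m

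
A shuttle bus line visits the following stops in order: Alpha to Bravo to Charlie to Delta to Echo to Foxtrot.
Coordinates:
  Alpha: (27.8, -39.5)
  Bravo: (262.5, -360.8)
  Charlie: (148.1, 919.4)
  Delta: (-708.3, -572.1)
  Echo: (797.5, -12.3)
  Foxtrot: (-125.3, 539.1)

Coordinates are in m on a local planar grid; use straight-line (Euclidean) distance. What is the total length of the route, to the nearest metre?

Leg distances:
Alpha→Bravo: 397.9 m  (cumulative 397.9 m)
Bravo→Charlie: 1285.3 m  (cumulative 1683.2 m)
Charlie→Delta: 1719.9 m  (cumulative 3403.1 m)
Delta→Echo: 1606.5 m  (cumulative 5009.6 m)
Echo→Foxtrot: 1075.0 m  (cumulative 6084.6 m)
Total route length ≈ 6085 m.

6085 m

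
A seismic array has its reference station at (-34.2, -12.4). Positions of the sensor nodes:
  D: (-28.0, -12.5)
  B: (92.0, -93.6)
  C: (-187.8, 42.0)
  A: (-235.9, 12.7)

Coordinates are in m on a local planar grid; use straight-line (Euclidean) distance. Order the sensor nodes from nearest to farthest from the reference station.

Computing each straight-line distance from (-34.2, -12.4):
D (-28.0, -12.5): 6.2 m
B (92.0, -93.6): 150.1 m
C (-187.8, 42.0): 162.9 m
A (-235.9, 12.7): 203.3 m

D, B, C, A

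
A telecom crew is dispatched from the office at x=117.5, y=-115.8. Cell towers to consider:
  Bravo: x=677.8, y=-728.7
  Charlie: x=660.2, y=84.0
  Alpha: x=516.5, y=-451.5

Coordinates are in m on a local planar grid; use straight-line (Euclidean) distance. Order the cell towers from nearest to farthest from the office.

Distance from the office at x=117.5, y=-115.8 to each:
Alpha x=516.5, y=-451.5: 521.4 m
Charlie x=660.2, y=84.0: 578.3 m
Bravo x=677.8, y=-728.7: 830.4 m

Alpha, Charlie, Bravo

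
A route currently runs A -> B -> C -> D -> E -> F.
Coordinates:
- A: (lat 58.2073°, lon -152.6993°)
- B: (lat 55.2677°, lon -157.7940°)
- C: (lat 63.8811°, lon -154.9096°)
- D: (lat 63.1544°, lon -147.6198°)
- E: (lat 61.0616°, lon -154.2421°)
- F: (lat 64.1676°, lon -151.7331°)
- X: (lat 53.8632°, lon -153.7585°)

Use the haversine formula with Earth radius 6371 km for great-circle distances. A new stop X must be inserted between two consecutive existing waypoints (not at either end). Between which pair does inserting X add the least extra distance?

Added distance for inserting X between each consecutive pair:
A–B: 340.1 km
B–C: 448.0 km
C–D: 1837.4 km
D–E: 1477.3 km
E–F: 1584.1 km
Smallest added distance is 340.1 km, inserting between A and B.

between A and B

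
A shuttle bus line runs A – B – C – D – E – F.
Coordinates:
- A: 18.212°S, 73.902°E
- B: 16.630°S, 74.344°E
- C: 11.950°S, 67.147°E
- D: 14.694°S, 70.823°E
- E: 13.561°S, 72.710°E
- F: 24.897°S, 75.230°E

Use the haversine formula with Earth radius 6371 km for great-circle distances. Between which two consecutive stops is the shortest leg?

A–B

Leg distances:
A→B: 182.1 km
B→C: 933.7 km
C→D: 501.3 km
D→E: 239.3 km
E→F: 1287.9 km
The shortest leg is A–B at 182.1 km.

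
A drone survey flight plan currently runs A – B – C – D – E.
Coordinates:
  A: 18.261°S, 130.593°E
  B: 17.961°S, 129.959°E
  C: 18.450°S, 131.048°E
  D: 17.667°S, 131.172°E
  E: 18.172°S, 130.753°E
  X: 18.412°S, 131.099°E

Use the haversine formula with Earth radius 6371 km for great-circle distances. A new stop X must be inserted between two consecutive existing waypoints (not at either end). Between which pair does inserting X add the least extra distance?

between C and D

Added distance for inserting X between each consecutive pair:
A–B: 111.6 km
B–C: 10.1 km
C–D: 2.0 km
D–E: 56.9 km
Smallest added distance is 2.0 km, inserting between C and D.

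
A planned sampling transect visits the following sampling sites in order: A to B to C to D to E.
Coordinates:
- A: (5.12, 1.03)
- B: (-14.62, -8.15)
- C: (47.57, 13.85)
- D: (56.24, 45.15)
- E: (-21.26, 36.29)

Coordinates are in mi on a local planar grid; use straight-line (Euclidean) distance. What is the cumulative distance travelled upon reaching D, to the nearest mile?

120 mi

Leg distances:
A→B: 21.8 mi  (cumulative 21.8 mi)
B→C: 66.0 mi  (cumulative 87.7 mi)
C→D: 32.5 mi  (cumulative 120.2 mi)
Cumulative distance at D ≈ 120 mi.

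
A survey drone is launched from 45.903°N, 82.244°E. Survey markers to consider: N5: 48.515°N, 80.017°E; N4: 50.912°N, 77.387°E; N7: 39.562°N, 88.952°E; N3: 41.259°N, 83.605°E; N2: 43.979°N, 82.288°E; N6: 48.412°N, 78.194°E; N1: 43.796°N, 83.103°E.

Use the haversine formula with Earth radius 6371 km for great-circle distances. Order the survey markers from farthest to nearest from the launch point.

Distance from the launch point at 45.903°N, 82.244°E to each:
N7 39.562°N, 88.952°E: 892.2 km
N4 50.912°N, 77.387°E: 662.1 km
N3 41.259°N, 83.605°E: 527.9 km
N6 48.412°N, 78.194°E: 414.1 km
N5 48.515°N, 80.017°E: 335.6 km
N1 43.796°N, 83.103°E: 243.9 km
N2 43.979°N, 82.288°E: 214.0 km

N7, N4, N3, N6, N5, N1, N2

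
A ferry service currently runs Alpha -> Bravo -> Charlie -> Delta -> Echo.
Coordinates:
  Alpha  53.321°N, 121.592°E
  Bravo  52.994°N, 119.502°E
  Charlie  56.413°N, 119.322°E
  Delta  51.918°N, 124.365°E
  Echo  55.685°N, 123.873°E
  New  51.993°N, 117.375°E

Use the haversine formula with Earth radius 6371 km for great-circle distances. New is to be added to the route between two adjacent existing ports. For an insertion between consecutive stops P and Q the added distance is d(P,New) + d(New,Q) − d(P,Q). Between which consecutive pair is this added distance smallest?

between Bravo and Charlie

Added distance for inserting New between each consecutive pair:
Alpha–Bravo: 358.4 km
Bravo–Charlie: 309.1 km
Charlie–Delta: 388.7 km
Delta–Echo: 650.2 km
Smallest added distance is 309.1 km, inserting between Bravo and Charlie.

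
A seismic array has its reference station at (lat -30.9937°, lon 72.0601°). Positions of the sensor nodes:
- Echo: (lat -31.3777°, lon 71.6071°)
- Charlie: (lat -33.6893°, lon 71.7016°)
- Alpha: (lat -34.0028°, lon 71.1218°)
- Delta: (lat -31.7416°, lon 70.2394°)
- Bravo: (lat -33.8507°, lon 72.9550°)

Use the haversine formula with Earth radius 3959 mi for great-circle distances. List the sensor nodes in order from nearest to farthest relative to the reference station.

Echo, Delta, Charlie, Bravo, Alpha

Distances from the reference station:
Echo (lat -31.3777°, lon 71.6071°): 37.7 mi
Delta (lat -31.7416°, lon 70.2394°): 119.2 mi
Charlie (lat -33.6893°, lon 71.7016°): 187.4 mi
Bravo (lat -33.8507°, lon 72.9550°): 204.2 mi
Alpha (lat -34.0028°, lon 71.1218°): 215.0 mi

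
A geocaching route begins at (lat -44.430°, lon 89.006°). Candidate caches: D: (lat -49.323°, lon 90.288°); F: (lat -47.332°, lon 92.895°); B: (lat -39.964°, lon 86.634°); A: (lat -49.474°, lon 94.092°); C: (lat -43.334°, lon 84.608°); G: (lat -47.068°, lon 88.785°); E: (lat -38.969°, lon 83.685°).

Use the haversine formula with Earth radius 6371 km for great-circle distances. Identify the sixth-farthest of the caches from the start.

C

Distance to each, sorted:
E: 750.6 km
A: 680.5 km
D: 552.7 km
B: 533.6 km
F: 441.2 km
C: 372.9 km
G: 293.8 km
The sixth-farthest is C at 372.9 km.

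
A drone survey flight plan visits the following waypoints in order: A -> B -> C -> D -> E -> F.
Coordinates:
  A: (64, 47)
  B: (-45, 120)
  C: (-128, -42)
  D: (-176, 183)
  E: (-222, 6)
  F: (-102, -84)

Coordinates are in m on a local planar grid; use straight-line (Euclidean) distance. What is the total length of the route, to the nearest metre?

876 m

Leg distances:
A→B: 131.2 m  (cumulative 131.2 m)
B→C: 182.0 m  (cumulative 313.2 m)
C→D: 230.1 m  (cumulative 543.3 m)
D→E: 182.9 m  (cumulative 726.2 m)
E→F: 150.0 m  (cumulative 876.2 m)
Total route length ≈ 876 m.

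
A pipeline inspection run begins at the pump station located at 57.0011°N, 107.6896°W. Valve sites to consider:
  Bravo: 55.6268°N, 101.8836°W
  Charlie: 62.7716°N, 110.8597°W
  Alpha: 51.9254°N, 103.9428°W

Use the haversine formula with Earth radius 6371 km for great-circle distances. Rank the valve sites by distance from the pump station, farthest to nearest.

Distance from the pump station at 57.0011°N, 107.6896°W to each:
Charlie 62.7716°N, 110.8597°W: 665.4 km
Alpha 51.9254°N, 103.9428°W: 613.9 km
Bravo 55.6268°N, 101.8836°W: 389.2 km

Charlie, Alpha, Bravo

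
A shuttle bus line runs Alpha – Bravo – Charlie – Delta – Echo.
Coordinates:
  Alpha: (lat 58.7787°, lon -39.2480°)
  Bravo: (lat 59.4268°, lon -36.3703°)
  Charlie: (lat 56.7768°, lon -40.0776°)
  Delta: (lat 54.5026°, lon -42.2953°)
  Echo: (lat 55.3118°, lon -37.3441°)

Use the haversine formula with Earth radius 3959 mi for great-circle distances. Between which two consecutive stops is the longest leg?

Bravo–Charlie

Leg distances:
Alpha→Bravo: 111.5 mi
Bravo→Charlie: 227.6 mi
Charlie→Delta: 179.3 mi
Delta→Echo: 204.4 mi
The longest leg is Bravo–Charlie at 227.6 mi.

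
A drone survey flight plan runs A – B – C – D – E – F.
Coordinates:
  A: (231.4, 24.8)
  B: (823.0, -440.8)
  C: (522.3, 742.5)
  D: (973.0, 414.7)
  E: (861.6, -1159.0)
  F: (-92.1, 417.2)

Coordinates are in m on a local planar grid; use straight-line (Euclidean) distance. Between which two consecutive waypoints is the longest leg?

Leg distances:
A→B: 752.8 m
B→C: 1220.9 m
C→D: 557.3 m
D→E: 1577.6 m
E→F: 1842.3 m
The longest leg is E–F at 1842.3 m.

E–F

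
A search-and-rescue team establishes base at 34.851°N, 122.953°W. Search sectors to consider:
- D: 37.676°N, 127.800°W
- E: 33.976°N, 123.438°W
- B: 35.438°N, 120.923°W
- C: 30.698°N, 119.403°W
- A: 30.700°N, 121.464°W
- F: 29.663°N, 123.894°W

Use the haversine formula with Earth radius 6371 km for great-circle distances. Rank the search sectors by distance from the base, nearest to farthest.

Computing each great-circle distance from 34.851°N, 122.953°W:
E 33.976°N, 123.438°W: 107.0 km
B 35.438°N, 120.923°W: 195.8 km
A 30.700°N, 121.464°W: 482.1 km
D 37.676°N, 127.800°W: 536.1 km
C 30.698°N, 119.403°W: 568.6 km
F 29.663°N, 123.894°W: 583.6 km

E, B, A, D, C, F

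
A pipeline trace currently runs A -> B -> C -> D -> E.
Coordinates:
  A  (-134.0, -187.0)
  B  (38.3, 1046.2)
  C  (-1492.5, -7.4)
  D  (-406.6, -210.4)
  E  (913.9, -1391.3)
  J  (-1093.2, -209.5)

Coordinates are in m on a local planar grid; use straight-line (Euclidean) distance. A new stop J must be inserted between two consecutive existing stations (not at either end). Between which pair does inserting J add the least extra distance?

between C and D

Added distance for inserting J between each consecutive pair:
A–B: 1404.6 m
B–C: 279.5 m
C–D: 29.4 m
D–E: 1244.3 m
Smallest added distance is 29.4 m, inserting between C and D.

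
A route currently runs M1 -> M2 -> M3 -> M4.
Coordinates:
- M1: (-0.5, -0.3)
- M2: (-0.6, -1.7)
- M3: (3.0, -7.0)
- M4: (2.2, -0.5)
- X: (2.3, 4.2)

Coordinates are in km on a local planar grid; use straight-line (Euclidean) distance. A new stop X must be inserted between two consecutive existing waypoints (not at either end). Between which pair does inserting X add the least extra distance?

between M3 and M4

Added distance for inserting X between each consecutive pair:
M1–M2: 10.5 km
M2–M3: 11.4 km
M3–M4: 9.4 km
Smallest added distance is 9.4 km, inserting between M3 and M4.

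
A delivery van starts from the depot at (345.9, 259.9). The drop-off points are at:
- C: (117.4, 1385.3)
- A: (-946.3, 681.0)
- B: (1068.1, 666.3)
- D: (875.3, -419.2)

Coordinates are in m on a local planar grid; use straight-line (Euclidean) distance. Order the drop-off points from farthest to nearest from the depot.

Distances from the depot:
A (-946.3, 681.0): 1359.1 m
C (117.4, 1385.3): 1148.4 m
D (875.3, -419.2): 861.1 m
B (1068.1, 666.3): 828.7 m

A, C, D, B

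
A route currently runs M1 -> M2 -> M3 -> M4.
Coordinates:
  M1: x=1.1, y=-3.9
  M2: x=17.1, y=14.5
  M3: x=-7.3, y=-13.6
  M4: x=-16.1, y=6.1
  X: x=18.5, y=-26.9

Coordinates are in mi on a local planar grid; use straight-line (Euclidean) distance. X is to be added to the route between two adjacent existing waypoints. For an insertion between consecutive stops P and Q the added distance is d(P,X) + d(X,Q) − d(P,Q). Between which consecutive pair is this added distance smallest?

Added distance for inserting X between each consecutive pair:
M1–M2: 45.9 mi
M2–M3: 33.2 mi
M3–M4: 55.3 mi
Smallest added distance is 33.2 mi, inserting between M2 and M3.

between M2 and M3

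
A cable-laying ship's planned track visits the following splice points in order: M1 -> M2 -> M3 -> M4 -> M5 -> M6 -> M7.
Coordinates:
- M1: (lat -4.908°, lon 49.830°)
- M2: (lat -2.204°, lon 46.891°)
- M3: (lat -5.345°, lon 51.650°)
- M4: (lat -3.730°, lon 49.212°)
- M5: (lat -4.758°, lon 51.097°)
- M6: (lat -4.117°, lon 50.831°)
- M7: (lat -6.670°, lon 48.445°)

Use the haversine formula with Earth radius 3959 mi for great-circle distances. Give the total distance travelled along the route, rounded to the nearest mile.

Leg distances:
M1→M2: 275.7 mi  (cumulative 275.7 mi)
M2→M3: 393.4 mi  (cumulative 669.0 mi)
M3→M4: 201.6 mi  (cumulative 870.6 mi)
M4→M5: 148.0 mi  (cumulative 1018.7 mi)
M5→M6: 47.9 mi  (cumulative 1066.6 mi)
M6→M7: 240.9 mi  (cumulative 1307.6 mi)
Total route length ≈ 1308 mi.

1308 mi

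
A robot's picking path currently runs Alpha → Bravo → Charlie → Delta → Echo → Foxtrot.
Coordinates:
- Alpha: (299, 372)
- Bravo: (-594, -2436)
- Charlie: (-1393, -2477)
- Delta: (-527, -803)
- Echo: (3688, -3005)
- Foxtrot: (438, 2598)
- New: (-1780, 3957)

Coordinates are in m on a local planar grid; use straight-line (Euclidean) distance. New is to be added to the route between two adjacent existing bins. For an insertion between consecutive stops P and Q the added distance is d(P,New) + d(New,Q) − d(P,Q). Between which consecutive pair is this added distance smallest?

Added distance for inserting New between each consecutive pair:
Alpha–Bravo: 7699.7 m
Bravo–Charlie: 12147.7 m
Charlie–Delta: 9483.0 m
Delta–Echo: 9019.2 m
Echo–Foxtrot: 4976.5 m
Smallest added distance is 4976.5 m, inserting between Echo and Foxtrot.

between Echo and Foxtrot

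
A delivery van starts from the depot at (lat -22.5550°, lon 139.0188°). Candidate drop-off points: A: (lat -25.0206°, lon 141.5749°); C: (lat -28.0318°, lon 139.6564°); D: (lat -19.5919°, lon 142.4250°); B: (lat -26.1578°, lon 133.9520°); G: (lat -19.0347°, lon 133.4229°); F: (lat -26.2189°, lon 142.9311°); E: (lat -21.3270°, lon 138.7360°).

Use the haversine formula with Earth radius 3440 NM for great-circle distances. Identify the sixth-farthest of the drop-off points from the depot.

Distance to each, sorted:
G: 378.5 NM
B: 351.5 NM
C: 330.6 NM
F: 306.8 NM
D: 260.9 NM
A: 204.0 NM
E: 75.4 NM
The sixth-farthest is A at 204.0 NM.

A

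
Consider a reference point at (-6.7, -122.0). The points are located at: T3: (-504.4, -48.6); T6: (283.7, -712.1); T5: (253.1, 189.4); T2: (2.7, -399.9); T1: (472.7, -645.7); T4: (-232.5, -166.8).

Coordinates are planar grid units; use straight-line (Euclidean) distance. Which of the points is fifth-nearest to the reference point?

Distance to each, sorted:
T4: 230.2
T2: 278.1
T5: 405.5
T3: 503.1
T6: 657.7
T1: 710.0
The fifth-nearest is T6 at 657.7.

T6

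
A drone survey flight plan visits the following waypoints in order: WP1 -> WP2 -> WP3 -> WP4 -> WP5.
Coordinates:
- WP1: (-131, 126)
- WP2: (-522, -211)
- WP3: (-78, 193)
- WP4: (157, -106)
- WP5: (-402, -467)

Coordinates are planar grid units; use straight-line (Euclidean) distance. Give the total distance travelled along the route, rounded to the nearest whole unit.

Leg distances:
WP1→WP2: 516.2  (cumulative 516.2)
WP2→WP3: 600.3  (cumulative 1116.5)
WP3→WP4: 380.3  (cumulative 1496.8)
WP4→WP5: 665.4  (cumulative 2162.2)
Total route length ≈ 2162.

2162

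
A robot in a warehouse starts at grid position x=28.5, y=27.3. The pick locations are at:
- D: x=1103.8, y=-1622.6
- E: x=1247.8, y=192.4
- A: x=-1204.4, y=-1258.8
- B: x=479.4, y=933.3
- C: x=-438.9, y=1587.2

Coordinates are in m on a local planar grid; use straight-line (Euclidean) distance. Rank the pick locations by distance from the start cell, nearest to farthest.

B, E, C, A, D

Distance from the start cell at x=28.5, y=27.3 to each:
B x=479.4, y=933.3: 1012.0 m
E x=1247.8, y=192.4: 1230.4 m
C x=-438.9, y=1587.2: 1628.4 m
A x=-1204.4, y=-1258.8: 1781.6 m
D x=1103.8, y=-1622.6: 1969.4 m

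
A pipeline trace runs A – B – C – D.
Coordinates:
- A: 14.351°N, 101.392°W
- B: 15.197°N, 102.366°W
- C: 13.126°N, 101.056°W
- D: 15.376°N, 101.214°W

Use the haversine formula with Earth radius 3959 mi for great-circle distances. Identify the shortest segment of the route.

Leg distances:
A→B: 87.5 mi
B→C: 167.9 mi
C→D: 155.8 mi
The shortest leg is A–B at 87.5 mi.

A–B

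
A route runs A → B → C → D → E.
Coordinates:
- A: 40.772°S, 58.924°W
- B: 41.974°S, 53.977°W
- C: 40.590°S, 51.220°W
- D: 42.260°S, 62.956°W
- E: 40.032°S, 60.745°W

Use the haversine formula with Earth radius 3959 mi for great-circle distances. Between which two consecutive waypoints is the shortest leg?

Leg distances:
A→B: 269.6 mi
B→C: 172.1 mi
C→D: 618.4 mi
D→E: 192.2 mi
The shortest leg is B–C at 172.1 mi.

B–C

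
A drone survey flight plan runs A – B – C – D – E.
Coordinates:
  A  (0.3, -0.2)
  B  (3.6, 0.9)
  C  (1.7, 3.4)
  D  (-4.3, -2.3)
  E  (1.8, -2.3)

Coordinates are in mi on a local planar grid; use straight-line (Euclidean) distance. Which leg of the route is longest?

C–D

Leg distances:
A→B: 3.5 mi
B→C: 3.1 mi
C→D: 8.3 mi
D→E: 6.1 mi
The longest leg is C–D at 8.3 mi.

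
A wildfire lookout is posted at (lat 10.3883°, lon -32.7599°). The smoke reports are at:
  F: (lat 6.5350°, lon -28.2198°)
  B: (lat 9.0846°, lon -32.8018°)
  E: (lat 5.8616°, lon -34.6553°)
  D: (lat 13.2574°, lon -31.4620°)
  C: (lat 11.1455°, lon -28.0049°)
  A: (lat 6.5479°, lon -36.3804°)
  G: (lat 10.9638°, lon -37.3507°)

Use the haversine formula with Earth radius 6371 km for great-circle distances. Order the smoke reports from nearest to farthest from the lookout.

Distances from the lookout:
B (lat 9.0846°, lon -32.8018°): 145.0 km
D (lat 13.2574°, lon -31.4620°): 348.9 km
G (lat 10.9638°, lon -37.3507°): 505.7 km
C (lat 11.1455°, lon -28.0049°): 526.2 km
E (lat 5.8616°, lon -34.6553°): 544.9 km
A (lat 6.5479°, lon -36.3804°): 583.8 km
F (lat 6.5350°, lon -28.2198°): 657.9 km

B, D, G, C, E, A, F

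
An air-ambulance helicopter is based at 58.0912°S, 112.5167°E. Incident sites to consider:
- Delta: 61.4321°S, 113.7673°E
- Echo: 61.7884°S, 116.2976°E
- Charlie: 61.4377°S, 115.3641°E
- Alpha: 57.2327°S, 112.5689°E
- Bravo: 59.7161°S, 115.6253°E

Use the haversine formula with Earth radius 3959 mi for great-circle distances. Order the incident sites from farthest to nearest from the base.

Computing each great-circle distance from 58.0912°S, 112.5167°E:
Echo 61.7884°S, 116.2976°E: 286.9 mi
Charlie 61.4377°S, 115.3641°E: 251.5 mi
Delta 61.4321°S, 113.7673°E: 234.9 mi
Bravo 59.7161°S, 115.6253°E: 157.8 mi
Alpha 57.2327°S, 112.5689°E: 59.4 mi

Echo, Charlie, Delta, Bravo, Alpha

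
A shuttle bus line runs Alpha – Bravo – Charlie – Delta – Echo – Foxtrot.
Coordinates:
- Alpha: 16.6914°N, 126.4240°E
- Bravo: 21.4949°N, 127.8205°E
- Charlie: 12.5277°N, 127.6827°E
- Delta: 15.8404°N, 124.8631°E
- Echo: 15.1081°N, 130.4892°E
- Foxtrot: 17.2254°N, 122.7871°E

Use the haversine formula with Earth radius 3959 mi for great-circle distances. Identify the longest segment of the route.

Bravo–Charlie

Leg distances:
Alpha→Bravo: 344.2 mi
Bravo→Charlie: 619.7 mi
Charlie→Delta: 296.8 mi
Delta→Echo: 378.0 mi
Echo→Foxtrot: 531.6 mi
The longest leg is Bravo–Charlie at 619.7 mi.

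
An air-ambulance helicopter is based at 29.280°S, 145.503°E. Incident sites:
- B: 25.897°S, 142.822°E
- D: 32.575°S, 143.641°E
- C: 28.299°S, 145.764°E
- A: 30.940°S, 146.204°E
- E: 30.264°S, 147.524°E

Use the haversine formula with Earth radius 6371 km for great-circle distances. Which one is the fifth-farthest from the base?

Distances from the base (29.280°S, 145.503°E):
B: 459.6 km
D: 407.1 km
E: 223.6 km
A: 196.5 km
C: 112.0 km
The fifth-farthest is C at 112.0 km.

C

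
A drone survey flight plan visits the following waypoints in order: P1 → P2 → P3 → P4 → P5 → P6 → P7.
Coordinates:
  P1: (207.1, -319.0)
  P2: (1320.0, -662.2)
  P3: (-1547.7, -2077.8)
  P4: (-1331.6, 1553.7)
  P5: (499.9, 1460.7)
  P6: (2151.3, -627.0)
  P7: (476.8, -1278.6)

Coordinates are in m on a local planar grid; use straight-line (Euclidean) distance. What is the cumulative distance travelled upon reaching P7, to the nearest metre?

14293 m

Leg distances:
P1→P2: 1164.6 m  (cumulative 1164.6 m)
P2→P3: 3198.1 m  (cumulative 4362.7 m)
P3→P4: 3637.9 m  (cumulative 8000.6 m)
P4→P5: 1833.9 m  (cumulative 9834.5 m)
P5→P6: 2661.9 m  (cumulative 12496.3 m)
P6→P7: 1796.8 m  (cumulative 14293.2 m)
Cumulative distance at P7 ≈ 14293 m.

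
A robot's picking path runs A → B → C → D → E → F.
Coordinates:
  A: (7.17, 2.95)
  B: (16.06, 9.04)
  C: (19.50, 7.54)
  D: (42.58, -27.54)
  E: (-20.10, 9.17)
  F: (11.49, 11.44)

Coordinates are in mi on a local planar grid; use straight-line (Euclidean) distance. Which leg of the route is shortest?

Leg distances:
A→B: 10.8 mi
B→C: 3.8 mi
C→D: 42.0 mi
D→E: 72.6 mi
E→F: 31.7 mi
The shortest leg is B–C at 3.8 mi.

B–C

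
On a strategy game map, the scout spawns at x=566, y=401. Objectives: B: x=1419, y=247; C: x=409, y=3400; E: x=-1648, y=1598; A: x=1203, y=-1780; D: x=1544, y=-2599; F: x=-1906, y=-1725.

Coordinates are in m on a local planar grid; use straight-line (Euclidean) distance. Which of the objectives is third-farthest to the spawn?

C

Distance to each, sorted:
F: 3260.5 m
D: 3155.4 m
C: 3003.1 m
E: 2516.9 m
A: 2272.1 m
B: 866.8 m
The third-farthest is C at 3003.1 m.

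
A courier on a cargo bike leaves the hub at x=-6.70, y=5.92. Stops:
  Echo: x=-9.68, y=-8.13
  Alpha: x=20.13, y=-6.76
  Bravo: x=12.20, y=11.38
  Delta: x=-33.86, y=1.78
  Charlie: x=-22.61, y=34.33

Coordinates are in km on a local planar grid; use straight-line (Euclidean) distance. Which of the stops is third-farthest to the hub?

Delta

Distances from the hub (x=-6.70, y=5.92):
Charlie: 32.6 km
Alpha: 29.7 km
Delta: 27.5 km
Bravo: 19.7 km
Echo: 14.4 km
The third-farthest is Delta at 27.5 km.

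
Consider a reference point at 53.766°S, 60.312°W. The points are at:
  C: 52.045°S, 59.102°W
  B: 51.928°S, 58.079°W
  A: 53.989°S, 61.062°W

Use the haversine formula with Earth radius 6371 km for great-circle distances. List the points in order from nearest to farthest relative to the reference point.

A, C, B

Distances from the reference point:
A 53.989°S, 61.062°W: 55.1 km
C 52.045°S, 59.102°W: 207.9 km
B 51.928°S, 58.079°W: 253.5 km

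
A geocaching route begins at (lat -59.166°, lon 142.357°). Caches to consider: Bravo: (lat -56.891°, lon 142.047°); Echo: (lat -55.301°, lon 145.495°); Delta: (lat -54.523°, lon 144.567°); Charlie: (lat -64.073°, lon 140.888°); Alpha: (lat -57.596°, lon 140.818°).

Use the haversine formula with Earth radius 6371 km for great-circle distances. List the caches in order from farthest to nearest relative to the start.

Charlie, Delta, Echo, Bravo, Alpha

Computing each great-circle distance from (lat -59.166°, lon 142.357°):
Charlie (lat -64.073°, lon 140.888°): 551.1 km
Delta (lat -54.523°, lon 144.567°): 533.4 km
Echo (lat -55.301°, lon 145.495°): 469.3 km
Bravo (lat -56.891°, lon 142.047°): 253.6 km
Alpha (lat -57.596°, lon 140.818°): 196.3 km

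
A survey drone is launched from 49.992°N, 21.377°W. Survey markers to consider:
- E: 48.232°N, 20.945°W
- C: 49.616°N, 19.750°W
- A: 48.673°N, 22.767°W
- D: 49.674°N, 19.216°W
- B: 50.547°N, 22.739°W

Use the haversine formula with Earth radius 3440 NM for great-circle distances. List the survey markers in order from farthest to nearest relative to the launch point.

Computing each great-circle distance from 49.992°N, 21.377°W:
E 48.232°N, 20.945°W: 107.0 NM
A 48.673°N, 22.767°W: 96.1 NM
D 49.674°N, 19.216°W: 85.8 NM
C 49.616°N, 19.750°W: 67.0 NM
B 50.547°N, 22.739°W: 62.0 NM

E, A, D, C, B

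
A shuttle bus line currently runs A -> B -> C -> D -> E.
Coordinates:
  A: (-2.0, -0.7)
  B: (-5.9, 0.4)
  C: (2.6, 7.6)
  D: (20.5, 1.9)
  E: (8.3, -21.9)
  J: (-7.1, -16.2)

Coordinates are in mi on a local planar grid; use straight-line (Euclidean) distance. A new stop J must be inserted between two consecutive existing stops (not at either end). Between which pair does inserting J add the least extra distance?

between D and E

Added distance for inserting J between each consecutive pair:
A–B: 28.9 mi
B–C: 31.2 mi
C–D: 39.9 mi
D–E: 22.7 mi
Smallest added distance is 22.7 mi, inserting between D and E.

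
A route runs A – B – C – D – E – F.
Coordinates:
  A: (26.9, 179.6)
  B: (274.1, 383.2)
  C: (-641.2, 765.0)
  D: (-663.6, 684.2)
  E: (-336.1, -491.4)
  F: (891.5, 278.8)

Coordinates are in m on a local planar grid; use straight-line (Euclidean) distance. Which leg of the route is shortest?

C–D

Leg distances:
A→B: 320.3 m
B→C: 991.7 m
C→D: 83.8 m
D→E: 1220.4 m
E→F: 1449.2 m
The shortest leg is C–D at 83.8 m.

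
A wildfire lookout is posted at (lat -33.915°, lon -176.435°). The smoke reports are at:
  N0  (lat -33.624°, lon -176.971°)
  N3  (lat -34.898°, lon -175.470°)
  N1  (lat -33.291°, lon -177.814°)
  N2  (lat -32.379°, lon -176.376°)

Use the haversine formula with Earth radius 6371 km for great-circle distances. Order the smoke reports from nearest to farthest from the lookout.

Distance from the lookout at (lat -33.915°, lon -176.435°) to each:
N0 (lat -33.624°, lon -176.971°): 59.2 km
N3 (lat -34.898°, lon -175.470°): 140.7 km
N1 (lat -33.291°, lon -177.814°): 145.3 km
N2 (lat -32.379°, lon -176.376°): 170.9 km

N0, N3, N1, N2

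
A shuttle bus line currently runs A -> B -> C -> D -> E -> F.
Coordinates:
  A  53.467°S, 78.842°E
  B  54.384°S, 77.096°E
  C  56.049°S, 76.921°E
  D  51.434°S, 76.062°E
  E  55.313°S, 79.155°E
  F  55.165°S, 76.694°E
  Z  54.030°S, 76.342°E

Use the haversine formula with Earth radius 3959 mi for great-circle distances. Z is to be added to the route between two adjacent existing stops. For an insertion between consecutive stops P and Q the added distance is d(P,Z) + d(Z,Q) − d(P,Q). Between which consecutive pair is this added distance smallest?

between C and D

Added distance for inserting Z between each consecutive pair:
A–B: 53.2 mi
B–C: 65.2 mi
C–D: 0.3 mi
D–E: 26.2 mi
E–F: 125.3 mi
Smallest added distance is 0.3 mi, inserting between C and D.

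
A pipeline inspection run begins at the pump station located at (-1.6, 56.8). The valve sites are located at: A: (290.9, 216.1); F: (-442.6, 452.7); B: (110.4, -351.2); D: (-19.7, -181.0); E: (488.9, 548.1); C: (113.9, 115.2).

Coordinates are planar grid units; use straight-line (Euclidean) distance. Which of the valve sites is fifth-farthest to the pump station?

Distance to each, sorted:
E: 694.2
F: 592.6
B: 423.1
A: 333.1
D: 238.5
C: 129.4
The fifth-farthest is D at 238.5.

D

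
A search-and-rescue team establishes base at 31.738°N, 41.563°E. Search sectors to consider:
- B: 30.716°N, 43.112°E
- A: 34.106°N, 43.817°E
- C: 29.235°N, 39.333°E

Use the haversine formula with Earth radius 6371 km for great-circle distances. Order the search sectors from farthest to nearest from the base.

C, A, B

Computing each great-circle distance from 31.738°N, 41.563°E:
C 29.235°N, 39.333°E: 350.9 km
A 34.106°N, 43.817°E: 337.0 km
B 30.716°N, 43.112°E: 186.0 km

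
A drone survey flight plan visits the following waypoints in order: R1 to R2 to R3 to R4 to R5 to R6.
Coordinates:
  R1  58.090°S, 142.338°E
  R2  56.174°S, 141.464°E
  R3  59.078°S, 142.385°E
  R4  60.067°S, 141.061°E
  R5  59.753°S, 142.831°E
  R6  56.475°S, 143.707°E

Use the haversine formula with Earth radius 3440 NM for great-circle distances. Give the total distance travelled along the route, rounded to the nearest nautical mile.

Leg distances:
R1→R2: 118.5 NM  (cumulative 118.5 NM)
R2→R3: 176.8 NM  (cumulative 295.4 NM)
R3→R4: 71.7 NM  (cumulative 367.1 NM)
R4→R5: 56.5 NM  (cumulative 423.6 NM)
R5→R6: 198.8 NM  (cumulative 622.4 NM)
Total route length ≈ 622 NM.

622 NM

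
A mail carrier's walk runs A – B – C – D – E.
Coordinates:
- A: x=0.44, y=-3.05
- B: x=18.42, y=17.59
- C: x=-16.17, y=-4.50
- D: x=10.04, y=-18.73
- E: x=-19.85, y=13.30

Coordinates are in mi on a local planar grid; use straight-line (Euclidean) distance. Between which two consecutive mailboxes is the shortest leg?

A–B

Leg distances:
A→B: 27.4 mi
B→C: 41.0 mi
C→D: 29.8 mi
D→E: 43.8 mi
The shortest leg is A–B at 27.4 mi.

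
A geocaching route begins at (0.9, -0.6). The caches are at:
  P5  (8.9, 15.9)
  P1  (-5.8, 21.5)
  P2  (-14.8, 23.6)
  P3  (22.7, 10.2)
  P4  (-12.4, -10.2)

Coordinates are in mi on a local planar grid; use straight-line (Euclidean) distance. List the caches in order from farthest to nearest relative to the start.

P2, P3, P1, P5, P4

Distance from the start at (0.9, -0.6) to each:
P2 (-14.8, 23.6): 28.8 mi
P3 (22.7, 10.2): 24.3 mi
P1 (-5.8, 21.5): 23.1 mi
P5 (8.9, 15.9): 18.3 mi
P4 (-12.4, -10.2): 16.4 mi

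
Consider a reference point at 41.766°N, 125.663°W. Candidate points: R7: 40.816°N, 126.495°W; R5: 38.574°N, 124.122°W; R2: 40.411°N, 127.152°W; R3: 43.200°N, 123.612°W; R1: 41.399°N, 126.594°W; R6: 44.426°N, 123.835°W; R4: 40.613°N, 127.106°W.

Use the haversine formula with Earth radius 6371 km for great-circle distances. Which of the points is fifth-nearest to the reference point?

R3

Distance to each, sorted:
R1: 87.5 km
R7: 126.5 km
R4: 176.1 km
R2: 195.6 km
R3: 231.7 km
R6: 330.9 km
R5: 378.3 km
The fifth-nearest is R3 at 231.7 km.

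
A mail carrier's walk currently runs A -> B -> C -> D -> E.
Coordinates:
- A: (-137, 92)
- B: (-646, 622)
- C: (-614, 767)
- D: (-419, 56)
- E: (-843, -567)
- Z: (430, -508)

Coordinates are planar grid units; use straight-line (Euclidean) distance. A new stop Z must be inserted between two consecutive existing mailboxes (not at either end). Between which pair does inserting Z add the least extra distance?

Added distance for inserting Z between each consecutive pair:
A–B: 1651.0
B–C: 3059.8
C–D: 1929.9
D–E: 1540.0
Smallest added distance is 1540.0, inserting between D and E.

between D and E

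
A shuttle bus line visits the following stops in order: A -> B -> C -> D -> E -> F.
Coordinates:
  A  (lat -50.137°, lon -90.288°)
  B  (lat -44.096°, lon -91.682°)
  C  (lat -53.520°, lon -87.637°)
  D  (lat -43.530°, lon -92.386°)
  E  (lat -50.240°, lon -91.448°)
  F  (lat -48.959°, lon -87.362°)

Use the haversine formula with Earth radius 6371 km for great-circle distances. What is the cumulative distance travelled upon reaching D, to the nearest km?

2932 km

Leg distances:
A→B: 679.9 km  (cumulative 679.9 km)
B→C: 1088.5 km  (cumulative 1768.4 km)
C→D: 1163.9 km  (cumulative 2932.4 km)
Cumulative distance at D ≈ 2932 km.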